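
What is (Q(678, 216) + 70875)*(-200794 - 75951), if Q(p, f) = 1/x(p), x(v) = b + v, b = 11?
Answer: -13514254268620/689 ≈ -1.9614e+10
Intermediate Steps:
x(v) = 11 + v
Q(p, f) = 1/(11 + p)
(Q(678, 216) + 70875)*(-200794 - 75951) = (1/(11 + 678) + 70875)*(-200794 - 75951) = (1/689 + 70875)*(-276745) = (48832876/689)*(-276745) = -13514254268620/689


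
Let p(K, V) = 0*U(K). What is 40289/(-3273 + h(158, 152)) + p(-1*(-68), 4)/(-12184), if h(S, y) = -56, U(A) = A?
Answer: -40289/3329 ≈ -12.102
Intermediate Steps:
p(K, V) = 0 (p(K, V) = 0*K = 0)
40289/(-3273 + h(158, 152)) + p(-1*(-68), 4)/(-12184) = 40289/(-3273 - 56) + 0/(-12184) = 40289/(-3329) + 0*(-1/12184) = 40289*(-1/3329) + 0 = -40289/3329 + 0 = -40289/3329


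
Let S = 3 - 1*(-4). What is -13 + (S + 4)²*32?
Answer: 3859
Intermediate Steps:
S = 7 (S = 3 + 4 = 7)
-13 + (S + 4)²*32 = -13 + (7 + 4)²*32 = -13 + 11²*32 = -13 + 121*32 = -13 + 3872 = 3859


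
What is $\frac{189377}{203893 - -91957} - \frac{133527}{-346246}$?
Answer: $\frac{26268747923}{25609219775} \approx 1.0258$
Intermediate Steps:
$\frac{189377}{203893 - -91957} - \frac{133527}{-346246} = \frac{189377}{203893 + 91957} - - \frac{133527}{346246} = \frac{189377}{295850} + \frac{133527}{346246} = \frac{26268747923}{25609219775}$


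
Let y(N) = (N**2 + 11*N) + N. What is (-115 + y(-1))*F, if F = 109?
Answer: -13734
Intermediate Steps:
y(N) = N**2 + 12*N
(-115 + y(-1))*F = (-115 - (12 - 1))*109 = (-115 - 1*11)*109 = (-115 - 11)*109 = -126*109 = -13734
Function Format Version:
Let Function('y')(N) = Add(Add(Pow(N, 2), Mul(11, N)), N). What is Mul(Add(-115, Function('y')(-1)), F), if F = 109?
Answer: -13734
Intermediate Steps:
Function('y')(N) = Add(Pow(N, 2), Mul(12, N))
Mul(Add(-115, Function('y')(-1)), F) = Mul(Add(-115, Mul(-1, Add(12, -1))), 109) = Mul(Add(-115, Mul(-1, 11)), 109) = Mul(Add(-115, -11), 109) = Mul(-126, 109) = -13734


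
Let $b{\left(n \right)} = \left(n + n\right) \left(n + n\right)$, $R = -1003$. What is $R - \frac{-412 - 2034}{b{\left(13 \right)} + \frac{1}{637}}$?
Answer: $- \frac{430346737}{430613} \approx -999.38$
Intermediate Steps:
$b{\left(n \right)} = 4 n^{2}$ ($b{\left(n \right)} = 2 n 2 n = 4 n^{2}$)
$R - \frac{-412 - 2034}{b{\left(13 \right)} + \frac{1}{637}} = -1003 - \frac{-412 - 2034}{4 \cdot 13^{2} + \frac{1}{637}} = -1003 - - \frac{2446}{4 \cdot 169 + \frac{1}{637}} = -1003 - - \frac{2446}{676 + \frac{1}{637}} = -1003 - - \frac{2446}{\frac{430613}{637}} = -1003 - \left(-2446\right) \frac{637}{430613} = -1003 - - \frac{1558102}{430613} = -1003 + \frac{1558102}{430613} = - \frac{430346737}{430613}$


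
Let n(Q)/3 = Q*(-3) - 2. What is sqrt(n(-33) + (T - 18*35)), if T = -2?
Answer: I*sqrt(341) ≈ 18.466*I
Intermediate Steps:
n(Q) = -6 - 9*Q (n(Q) = 3*(Q*(-3) - 2) = 3*(-3*Q - 2) = 3*(-2 - 3*Q) = -6 - 9*Q)
sqrt(n(-33) + (T - 18*35)) = sqrt((-6 - 9*(-33)) + (-2 - 18*35)) = sqrt((-6 + 297) + (-2 - 630)) = sqrt(291 - 632) = sqrt(-341) = I*sqrt(341)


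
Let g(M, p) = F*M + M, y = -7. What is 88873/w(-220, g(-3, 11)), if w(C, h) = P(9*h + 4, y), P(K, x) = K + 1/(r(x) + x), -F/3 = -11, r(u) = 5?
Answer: -177746/1829 ≈ -97.182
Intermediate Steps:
F = 33 (F = -3*(-11) = 33)
P(K, x) = K + 1/(5 + x)
g(M, p) = 34*M (g(M, p) = 33*M + M = 34*M)
w(C, h) = 7/2 + 9*h (w(C, h) = (1 + 5*(9*h + 4) + (9*h + 4)*(-7))/(5 - 7) = (1 + 5*(4 + 9*h) + (4 + 9*h)*(-7))/(-2) = -(1 + (20 + 45*h) + (-28 - 63*h))/2 = -(-7 - 18*h)/2 = 7/2 + 9*h)
88873/w(-220, g(-3, 11)) = 88873/(7/2 + 9*(34*(-3))) = 88873/(7/2 + 9*(-102)) = 88873/(7/2 - 918) = 88873/(-1829/2) = 88873*(-2/1829) = -177746/1829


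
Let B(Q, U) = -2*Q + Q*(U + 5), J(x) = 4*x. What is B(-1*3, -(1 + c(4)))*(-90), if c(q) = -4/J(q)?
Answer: 1215/2 ≈ 607.50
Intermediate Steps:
c(q) = -1/q (c(q) = -4*1/(4*q) = -1/q)
B(Q, U) = -2*Q + Q*(5 + U)
B(-1*3, -(1 + c(4)))*(-90) = ((-1*3)*(3 - (1 - 1/4)))*(-90) = -3*(3 - (1 - 1*¼))*(-90) = -3*(3 - (1 - ¼))*(-90) = -3*(3 - 1*¾)*(-90) = -3*(3 - ¾)*(-90) = -3*9/4*(-90) = -27/4*(-90) = 1215/2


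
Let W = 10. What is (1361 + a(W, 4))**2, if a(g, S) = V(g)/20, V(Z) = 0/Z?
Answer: 1852321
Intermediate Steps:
V(Z) = 0
a(g, S) = 0 (a(g, S) = 0/20 = 0*(1/20) = 0)
(1361 + a(W, 4))**2 = (1361 + 0)**2 = 1361**2 = 1852321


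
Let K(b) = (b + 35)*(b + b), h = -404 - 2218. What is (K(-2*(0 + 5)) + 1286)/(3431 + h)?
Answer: 786/809 ≈ 0.97157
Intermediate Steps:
h = -2622
K(b) = 2*b*(35 + b) (K(b) = (35 + b)*(2*b) = 2*b*(35 + b))
(K(-2*(0 + 5)) + 1286)/(3431 + h) = (2*(-2*(0 + 5))*(35 - 2*(0 + 5)) + 1286)/(3431 - 2622) = (2*(-2*5)*(35 - 2*5) + 1286)/809 = (2*(-10)*(35 - 10) + 1286)*(1/809) = (2*(-10)*25 + 1286)*(1/809) = (-500 + 1286)*(1/809) = 786*(1/809) = 786/809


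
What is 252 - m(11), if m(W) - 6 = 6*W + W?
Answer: 169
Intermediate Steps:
m(W) = 6 + 7*W (m(W) = 6 + (6*W + W) = 6 + 7*W)
252 - m(11) = 252 - (6 + 7*11) = 252 - (6 + 77) = 252 - 1*83 = 252 - 83 = 169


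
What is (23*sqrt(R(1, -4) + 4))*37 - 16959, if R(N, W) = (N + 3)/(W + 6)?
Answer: -16959 + 851*sqrt(6) ≈ -14874.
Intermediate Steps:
R(N, W) = (3 + N)/(6 + W)
(23*sqrt(R(1, -4) + 4))*37 - 16959 = (23*sqrt((3 + 1)/(6 - 4) + 4))*37 - 16959 = (23*sqrt(4/2 + 4))*37 - 16959 = (23*sqrt((1/2)*4 + 4))*37 - 16959 = (23*sqrt(2 + 4))*37 - 16959 = (23*sqrt(6))*37 - 16959 = 851*sqrt(6) - 16959 = -16959 + 851*sqrt(6)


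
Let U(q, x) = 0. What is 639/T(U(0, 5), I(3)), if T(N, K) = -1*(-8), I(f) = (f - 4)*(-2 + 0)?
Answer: 639/8 ≈ 79.875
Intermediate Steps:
I(f) = 8 - 2*f (I(f) = (-4 + f)*(-2) = 8 - 2*f)
T(N, K) = 8
639/T(U(0, 5), I(3)) = 639/8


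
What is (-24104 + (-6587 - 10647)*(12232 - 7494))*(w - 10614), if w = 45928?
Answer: -2884405001944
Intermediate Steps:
(-24104 + (-6587 - 10647)*(12232 - 7494))*(w - 10614) = (-24104 + (-6587 - 10647)*(12232 - 7494))*(45928 - 10614) = (-24104 - 17234*4738)*35314 = (-24104 - 81654692)*35314 = -81678796*35314 = -2884405001944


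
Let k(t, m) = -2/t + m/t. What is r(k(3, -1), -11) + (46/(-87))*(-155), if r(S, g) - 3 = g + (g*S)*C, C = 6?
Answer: 12176/87 ≈ 139.95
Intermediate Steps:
r(S, g) = 3 + g + 6*S*g (r(S, g) = 3 + (g + (g*S)*6) = 3 + (g + (S*g)*6) = 3 + (g + 6*S*g) = 3 + g + 6*S*g)
r(k(3, -1), -11) + (46/(-87))*(-155) = (3 - 11 + 6*((-2 - 1)/3)*(-11)) + (46/(-87))*(-155) = (3 - 11 + 6*((1/3)*(-3))*(-11)) + (46*(-1/87))*(-155) = (3 - 11 + 6*(-1)*(-11)) - 46/87*(-155) = (3 - 11 + 66) + 7130/87 = 58 + 7130/87 = 12176/87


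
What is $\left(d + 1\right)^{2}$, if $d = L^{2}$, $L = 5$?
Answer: $676$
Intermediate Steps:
$d = 25$ ($d = 5^{2} = 25$)
$\left(d + 1\right)^{2} = \left(25 + 1\right)^{2} = 26^{2} = 676$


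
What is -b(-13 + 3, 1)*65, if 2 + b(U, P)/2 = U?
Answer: 1560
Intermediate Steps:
b(U, P) = -4 + 2*U
-b(-13 + 3, 1)*65 = -(-4 + 2*(-13 + 3))*65 = -(-4 + 2*(-10))*65 = -(-4 - 20)*65 = -1*(-24)*65 = 24*65 = 1560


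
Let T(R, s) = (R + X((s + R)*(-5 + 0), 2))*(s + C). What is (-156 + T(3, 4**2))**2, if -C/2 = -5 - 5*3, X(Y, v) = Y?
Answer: 28174864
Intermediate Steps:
C = 40 (C = -2*(-5 - 5*3) = -2*(-5 - 15) = -2*(-20) = 40)
T(R, s) = (40 + s)*(-5*s - 4*R) (T(R, s) = (R + (s + R)*(-5 + 0))*(s + 40) = (R + (R + s)*(-5))*(40 + s) = (R + (-5*R - 5*s))*(40 + s) = (-5*s - 4*R)*(40 + s) = (40 + s)*(-5*s - 4*R))
(-156 + T(3, 4**2))**2 = (-156 + (-200*4**2 - 160*3 + 3*4**2 - 5*4**2*(3 + 4**2)))**2 = (-156 + (-200*16 - 480 + 3*16 - 5*16*(3 + 16)))**2 = (-156 + (-3200 - 480 + 48 - 5*16*19))**2 = (-156 + (-3200 - 480 + 48 - 1520))**2 = (-156 - 5152)**2 = (-5308)**2 = 28174864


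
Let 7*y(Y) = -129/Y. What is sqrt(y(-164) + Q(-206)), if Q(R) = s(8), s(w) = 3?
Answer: 3*sqrt(113939)/574 ≈ 1.7642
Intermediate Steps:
y(Y) = -129/(7*Y) (y(Y) = (-129/Y)/7 = -129/(7*Y))
Q(R) = 3
sqrt(y(-164) + Q(-206)) = sqrt(-129/7/(-164) + 3) = sqrt(-129/7*(-1/164) + 3) = sqrt(129/1148 + 3) = sqrt(3573/1148) = 3*sqrt(113939)/574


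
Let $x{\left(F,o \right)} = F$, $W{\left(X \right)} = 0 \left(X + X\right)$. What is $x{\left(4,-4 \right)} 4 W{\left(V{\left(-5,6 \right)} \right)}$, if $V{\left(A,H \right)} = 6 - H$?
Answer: $0$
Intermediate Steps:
$W{\left(X \right)} = 0$ ($W{\left(X \right)} = 0 \cdot 2 X = 0$)
$x{\left(4,-4 \right)} 4 W{\left(V{\left(-5,6 \right)} \right)} = 4 \cdot 4 \cdot 0 = 16 \cdot 0 = 0$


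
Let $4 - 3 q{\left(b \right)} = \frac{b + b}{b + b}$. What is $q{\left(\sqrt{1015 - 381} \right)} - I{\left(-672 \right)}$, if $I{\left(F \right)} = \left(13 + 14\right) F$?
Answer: $18145$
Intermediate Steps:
$q{\left(b \right)} = 1$ ($q{\left(b \right)} = \frac{4}{3} - \frac{\left(b + b\right) \frac{1}{b + b}}{3} = \frac{4}{3} - \frac{2 b \frac{1}{2 b}}{3} = \frac{4}{3} - \frac{1}{3} = 1$)
$I{\left(F \right)} = 27 F$
$q{\left(\sqrt{1015 - 381} \right)} - I{\left(-672 \right)} = 1 - 27 \left(-672\right) = 1 - -18144 = 1 + 18144 = 18145$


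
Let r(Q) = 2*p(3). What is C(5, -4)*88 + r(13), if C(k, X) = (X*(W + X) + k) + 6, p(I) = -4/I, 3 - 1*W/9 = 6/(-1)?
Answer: -78416/3 ≈ -26139.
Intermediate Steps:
W = 81 (W = 27 - 54/(-1) = 27 - 54*(-1) = 27 - 9*(-6) = 27 + 54 = 81)
r(Q) = -8/3 (r(Q) = 2*(-4/3) = -8/3)
C(k, X) = 6 + k + X*(81 + X) (C(k, X) = (X*(81 + X) + k) + 6 = (k + X*(81 + X)) + 6 = 6 + k + X*(81 + X))
C(5, -4)*88 + r(13) = (6 + 5 + (-4)² + 81*(-4))*88 - 8/3 = (6 + 5 + 16 - 324)*88 - 8/3 = -297*88 - 8/3 = -26136 - 8/3 = -78416/3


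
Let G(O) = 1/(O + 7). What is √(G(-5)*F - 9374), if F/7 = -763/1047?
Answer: I*√41114636718/2094 ≈ 96.833*I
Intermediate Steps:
G(O) = 1/(7 + O)
F = -5341/1047 (F = 7*(-763/1047) = -5341/1047 ≈ -5.1012)
√(G(-5)*F - 9374) = √(-5341/1047/(7 - 5) - 9374) = √(-5341/1047/2 - 9374) = √((½)*(-5341/1047) - 9374) = √(-5341/2094 - 9374) = √(-19634497/2094) = I*√41114636718/2094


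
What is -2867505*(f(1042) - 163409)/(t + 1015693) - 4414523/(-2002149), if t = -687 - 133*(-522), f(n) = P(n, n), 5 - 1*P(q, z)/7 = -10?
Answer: 117195147917935927/271399305546 ≈ 4.3182e+5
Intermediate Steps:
P(q, z) = 105 (P(q, z) = 35 - 7*(-10) = 35 + 70 = 105)
f(n) = 105
t = 68739 (t = -687 + 69426 = 68739)
-2867505*(f(1042) - 163409)/(t + 1015693) - 4414523/(-2002149) = -2867505*(105 - 163409)/(68739 + 1015693) - 4414523/(-2002149) = -2867505/(1084432/(-163304)) - 4414523*(-1/2002149) = -2867505/(1084432*(-1/163304)) + 4414523/2002149 = -2867505/(-135554/20413) + 4414523/2002149 = -2867505*(-20413/135554) + 4414523/2002149 = 58534379565/135554 + 4414523/2002149 = 117195147917935927/271399305546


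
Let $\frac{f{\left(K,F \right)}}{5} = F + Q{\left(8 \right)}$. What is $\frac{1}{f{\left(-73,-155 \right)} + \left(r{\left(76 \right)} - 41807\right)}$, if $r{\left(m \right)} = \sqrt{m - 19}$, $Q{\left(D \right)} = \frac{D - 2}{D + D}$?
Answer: $- \frac{908376}{38678762411} - \frac{64 \sqrt{57}}{116036287233} \approx -2.3489 \cdot 10^{-5}$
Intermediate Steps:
$Q{\left(D \right)} = \frac{-2 + D}{2 D}$
$r{\left(m \right)} = \sqrt{-19 + m}$
$f{\left(K,F \right)} = \frac{15}{8} + 5 F$ ($f{\left(K,F \right)} = 5 \left(F + \frac{-2 + 8}{2 \cdot 8}\right) = 5 \left(F + \frac{1}{2} \cdot \frac{1}{8} \cdot 6\right) = 5 \left(F + \frac{3}{8}\right) = 5 \left(\frac{3}{8} + F\right) = \frac{15}{8} + 5 F$)
$\frac{1}{f{\left(-73,-155 \right)} + \left(r{\left(76 \right)} - 41807\right)} = \frac{1}{\left(\frac{15}{8} + 5 \left(-155\right)\right) - \left(41807 - \sqrt{-19 + 76}\right)} = \frac{1}{\left(\frac{15}{8} - 775\right) - \left(41807 - \sqrt{57}\right)} = \frac{1}{- \frac{6185}{8} - \left(41807 - \sqrt{57}\right)} = \frac{1}{- \frac{340641}{8} + \sqrt{57}}$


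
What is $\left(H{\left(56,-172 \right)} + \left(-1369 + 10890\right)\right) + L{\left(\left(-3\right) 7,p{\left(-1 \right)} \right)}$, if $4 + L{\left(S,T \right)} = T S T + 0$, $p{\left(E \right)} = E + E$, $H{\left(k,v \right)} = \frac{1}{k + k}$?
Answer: $\frac{1056497}{112} \approx 9433.0$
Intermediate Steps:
$H{\left(k,v \right)} = \frac{1}{2 k}$
$p{\left(E \right)} = 2 E$
$L{\left(S,T \right)} = -4 + S T^{2}$ ($L{\left(S,T \right)} = -4 + \left(T S T + 0\right) = -4 + \left(S T T + 0\right) = -4 + \left(S T^{2} + 0\right) = -4 + S T^{2}$)
$\left(H{\left(56,-172 \right)} + \left(-1369 + 10890\right)\right) + L{\left(\left(-3\right) 7,p{\left(-1 \right)} \right)} = \left(\frac{1}{2 \cdot 56} + \left(-1369 + 10890\right)\right) + \left(-4 + \left(-3\right) 7 \left(2 \left(-1\right)\right)^{2}\right) = \left(\frac{1}{2} \cdot \frac{1}{56} + 9521\right) - \left(4 + 21 \left(-2\right)^{2}\right) = \left(\frac{1}{112} + 9521\right) - 88 = \frac{1066353}{112} - 88 = \frac{1056497}{112}$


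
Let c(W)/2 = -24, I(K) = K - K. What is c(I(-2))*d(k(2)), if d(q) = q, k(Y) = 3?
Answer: -144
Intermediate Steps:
I(K) = 0
c(W) = -48 (c(W) = 2*(-24) = -48)
c(I(-2))*d(k(2)) = -48*3 = -144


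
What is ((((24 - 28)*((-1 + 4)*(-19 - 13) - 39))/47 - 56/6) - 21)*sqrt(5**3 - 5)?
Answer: -5314*sqrt(30)/141 ≈ -206.43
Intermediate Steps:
((((24 - 28)*((-1 + 4)*(-19 - 13) - 39))/47 - 56/6) - 21)*sqrt(5**3 - 5) = ((-4*(3*(-32) - 39)*(1/47) - 56*1/6) - 21)*sqrt(125 - 5) = ((-4*(-96 - 39)*(1/47) - 28/3) - 21)*sqrt(120) = ((-4*(-135)*(1/47) - 28/3) - 21)*(2*sqrt(30)) = ((540*(1/47) - 28/3) - 21)*(2*sqrt(30)) = ((540/47 - 28/3) - 21)*(2*sqrt(30)) = (304/141 - 21)*(2*sqrt(30)) = -5314*sqrt(30)/141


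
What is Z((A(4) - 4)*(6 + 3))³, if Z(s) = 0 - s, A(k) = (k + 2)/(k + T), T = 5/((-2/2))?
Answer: 729000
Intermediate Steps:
T = -5 (T = 5/((-2*½)) = 5/(-1) = 5*(-1) = -5)
A(k) = (2 + k)/(-5 + k) (A(k) = (k + 2)/(k - 5) = (2 + k)/(-5 + k))
Z(s) = -s
Z((A(4) - 4)*(6 + 3))³ = (-((2 + 4)/(-5 + 4) - 4)*(6 + 3))³ = (-(6/(-1) - 4)*9)³ = (-(-1*6 - 4)*9)³ = (-(-6 - 4)*9)³ = (-(-10)*9)³ = (-1*(-90))³ = 90³ = 729000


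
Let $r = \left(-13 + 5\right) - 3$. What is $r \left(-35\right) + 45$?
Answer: $430$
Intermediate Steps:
$r = -11$ ($r = -8 - 3 = -11$)
$r \left(-35\right) + 45 = \left(-11\right) \left(-35\right) + 45 = 385 + 45 = 430$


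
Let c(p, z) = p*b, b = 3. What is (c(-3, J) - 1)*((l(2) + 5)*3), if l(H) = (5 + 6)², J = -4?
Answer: -3780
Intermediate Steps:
c(p, z) = 3*p (c(p, z) = p*3 = 3*p)
l(H) = 121 (l(H) = 11² = 121)
(c(-3, J) - 1)*((l(2) + 5)*3) = (3*(-3) - 1)*((121 + 5)*3) = (-9 - 1)*(126*3) = -10*378 = -3780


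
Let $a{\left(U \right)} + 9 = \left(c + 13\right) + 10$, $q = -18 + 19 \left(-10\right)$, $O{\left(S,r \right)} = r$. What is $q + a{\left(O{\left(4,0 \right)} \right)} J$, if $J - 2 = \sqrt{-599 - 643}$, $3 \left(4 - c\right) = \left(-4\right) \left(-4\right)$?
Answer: $- \frac{548}{3} + 38 i \sqrt{138} \approx -182.67 + 446.4 i$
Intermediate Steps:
$q = -208$ ($q = -18 - 190 = -208$)
$c = - \frac{4}{3}$ ($c = 4 - \frac{\left(-4\right) \left(-4\right)}{3} = 4 - \frac{16}{3} = - \frac{4}{3} \approx -1.3333$)
$J = 2 + 3 i \sqrt{138}$ ($J = 2 + \sqrt{-599 - 643} = 2 + \sqrt{-1242} = 2 + 3 i \sqrt{138} \approx 2.0 + 35.242 i$)
$a{\left(U \right)} = \frac{38}{3}$ ($a{\left(U \right)} = -9 + \left(\left(- \frac{4}{3} + 13\right) + 10\right) = -9 + \left(\frac{35}{3} + 10\right) = -9 + \frac{65}{3} = \frac{38}{3}$)
$q + a{\left(O{\left(4,0 \right)} \right)} J = -208 + \frac{38 \left(2 + 3 i \sqrt{138}\right)}{3} = -208 + \left(\frac{76}{3} + 38 i \sqrt{138}\right) = - \frac{548}{3} + 38 i \sqrt{138}$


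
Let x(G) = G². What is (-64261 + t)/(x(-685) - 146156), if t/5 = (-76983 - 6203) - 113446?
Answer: -1047421/323069 ≈ -3.2421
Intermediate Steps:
t = -983160 (t = 5*((-76983 - 6203) - 113446) = 5*(-83186 - 113446) = 5*(-196632) = -983160)
(-64261 + t)/(x(-685) - 146156) = (-64261 - 983160)/((-685)² - 146156) = -1047421/(469225 - 146156) = -1047421/323069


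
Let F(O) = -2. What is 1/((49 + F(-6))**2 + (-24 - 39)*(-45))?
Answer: 1/5044 ≈ 0.00019826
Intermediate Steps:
1/((49 + F(-6))**2 + (-24 - 39)*(-45)) = 1/((49 - 2)**2 + (-24 - 39)*(-45)) = 1/(47**2 - 63*(-45)) = 1/(2209 + 2835) = 1/5044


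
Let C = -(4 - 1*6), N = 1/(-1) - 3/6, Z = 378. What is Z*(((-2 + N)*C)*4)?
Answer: -10584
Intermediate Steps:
N = -3/2 (N = 1*(-1) - 3*1/6 = -1 - 1/2 = -3/2 ≈ -1.5000)
C = 2 (C = -(4 - 6) = -1*(-2) = 2)
Z*(((-2 + N)*C)*4) = 378*(((-2 - 3/2)*2)*4) = 378*(-7/2*2*4) = 378*(-7*4) = 378*(-28) = -10584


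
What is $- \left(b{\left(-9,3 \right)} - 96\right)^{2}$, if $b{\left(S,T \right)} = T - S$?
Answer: $-7056$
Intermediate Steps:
$- \left(b{\left(-9,3 \right)} - 96\right)^{2} = - \left(\left(3 - -9\right) - 96\right)^{2} = - \left(\left(3 + 9\right) - 96\right)^{2} = - \left(12 - 96\right)^{2} = - \left(-84\right)^{2} = \left(-1\right) 7056 = -7056$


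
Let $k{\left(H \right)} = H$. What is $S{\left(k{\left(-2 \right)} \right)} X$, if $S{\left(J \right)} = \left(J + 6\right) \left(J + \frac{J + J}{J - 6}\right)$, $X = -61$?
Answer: $366$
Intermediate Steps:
$S{\left(J \right)} = \left(6 + J\right) \left(J + \frac{2 J}{-6 + J}\right)$
$S{\left(k{\left(-2 \right)} \right)} X = - \frac{2 \left(-24 + \left(-2\right)^{2} + 2 \left(-2\right)\right)}{-6 - 2} \left(-61\right) = - \frac{2 \left(-24 + 4 - 4\right)}{-8} \left(-61\right) = \left(-2\right) \left(- \frac{1}{8}\right) \left(-24\right) \left(-61\right) = \left(-6\right) \left(-61\right) = 366$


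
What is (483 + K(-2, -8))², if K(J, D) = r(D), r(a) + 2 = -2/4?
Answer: 923521/4 ≈ 2.3088e+5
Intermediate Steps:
r(a) = -5/2 (r(a) = -2 - 2/4 = -2 - 2*¼ = -2 - ½ = -5/2)
K(J, D) = -5/2
(483 + K(-2, -8))² = (483 - 5/2)² = (961/2)² = 923521/4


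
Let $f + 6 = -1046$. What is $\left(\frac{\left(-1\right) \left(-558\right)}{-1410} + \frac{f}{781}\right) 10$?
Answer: $- \frac{639706}{36707} \approx -17.427$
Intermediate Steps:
$f = -1052$ ($f = -6 - 1046 = -1052$)
$\left(\frac{\left(-1\right) \left(-558\right)}{-1410} + \frac{f}{781}\right) 10 = \left(\frac{\left(-1\right) \left(-558\right)}{-1410} - \frac{1052}{781}\right) 10 = \left(558 \left(- \frac{1}{1410}\right) - \frac{1052}{781}\right) 10 = \left(- \frac{93}{235} - \frac{1052}{781}\right) 10 = \left(- \frac{319853}{183535}\right) 10 = - \frac{639706}{36707}$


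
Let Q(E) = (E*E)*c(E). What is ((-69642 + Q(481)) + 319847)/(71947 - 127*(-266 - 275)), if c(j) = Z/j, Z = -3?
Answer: 124381/70327 ≈ 1.7686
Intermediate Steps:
c(j) = -3/j
Q(E) = -3*E (Q(E) = (E*E)*(-3/E) = E**2*(-3/E) = -3*E)
((-69642 + Q(481)) + 319847)/(71947 - 127*(-266 - 275)) = ((-69642 - 3*481) + 319847)/(71947 - 127*(-266 - 275)) = ((-69642 - 1443) + 319847)/(71947 - 127*(-541)) = (-71085 + 319847)/(71947 + 68707) = 248762/140654 = 248762*(1/140654) = 124381/70327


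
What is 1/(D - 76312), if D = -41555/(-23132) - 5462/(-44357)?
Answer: -1026066124/78299188452569 ≈ -1.3104e-5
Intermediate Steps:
D = 1969602119/1026066124 (D = -41555*(-1/23132) - 5462*(-1/44357) = 41555/23132 + 5462/44357 = 1969602119/1026066124 ≈ 1.9196)
1/(D - 76312) = 1/(1969602119/1026066124 - 76312) = 1/(-78299188452569/1026066124) = -1026066124/78299188452569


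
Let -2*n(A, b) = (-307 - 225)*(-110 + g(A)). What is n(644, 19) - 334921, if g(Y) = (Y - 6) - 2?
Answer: -195005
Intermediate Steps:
g(Y) = -8 + Y (g(Y) = (-6 + Y) - 2 = -8 + Y)
n(A, b) = -31388 + 266*A (n(A, b) = -(-307 - 225)*(-110 + (-8 + A))/2 = -(-266)*(-118 + A) = -(62776 - 532*A)/2 = -31388 + 266*A)
n(644, 19) - 334921 = (-31388 + 266*644) - 334921 = (-31388 + 171304) - 334921 = 139916 - 334921 = -195005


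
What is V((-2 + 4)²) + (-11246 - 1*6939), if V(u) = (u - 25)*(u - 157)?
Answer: -14972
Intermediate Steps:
V(u) = (-157 + u)*(-25 + u) (V(u) = (-25 + u)*(-157 + u) = (-157 + u)*(-25 + u))
V((-2 + 4)²) + (-11246 - 1*6939) = (3925 + ((-2 + 4)²)² - 182*(-2 + 4)²) + (-11246 - 1*6939) = (3925 + (2²)² - 182*2²) + (-11246 - 6939) = (3925 + 4² - 182*4) - 18185 = (3925 + 16 - 728) - 18185 = 3213 - 18185 = -14972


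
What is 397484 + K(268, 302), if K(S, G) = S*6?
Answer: 399092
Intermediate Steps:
K(S, G) = 6*S
397484 + K(268, 302) = 397484 + 6*268 = 397484 + 1608 = 399092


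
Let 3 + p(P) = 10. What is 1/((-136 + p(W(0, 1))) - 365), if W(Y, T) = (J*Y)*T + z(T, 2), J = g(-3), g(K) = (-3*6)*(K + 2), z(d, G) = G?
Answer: -1/494 ≈ -0.0020243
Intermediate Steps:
g(K) = -36 - 18*K (g(K) = -18*(2 + K) = -36 - 18*K)
J = 18 (J = -36 - 18*(-3) = -36 + 54 = 18)
W(Y, T) = 2 + 18*T*Y (W(Y, T) = (18*Y)*T + 2 = 18*T*Y + 2 = 2 + 18*T*Y)
p(P) = 7 (p(P) = -3 + 10 = 7)
1/((-136 + p(W(0, 1))) - 365) = 1/((-136 + 7) - 365) = 1/(-129 - 365) = 1/(-494) = -1/494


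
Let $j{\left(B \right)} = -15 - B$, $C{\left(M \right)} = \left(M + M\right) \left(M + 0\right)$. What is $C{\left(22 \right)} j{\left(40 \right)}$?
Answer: $-53240$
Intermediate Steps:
$C{\left(M \right)} = 2 M^{2}$ ($C{\left(M \right)} = 2 M M = 2 M^{2}$)
$C{\left(22 \right)} j{\left(40 \right)} = 2 \cdot 22^{2} \left(-15 - 40\right) = 2 \cdot 484 \left(-15 - 40\right) = 968 \left(-55\right) = -53240$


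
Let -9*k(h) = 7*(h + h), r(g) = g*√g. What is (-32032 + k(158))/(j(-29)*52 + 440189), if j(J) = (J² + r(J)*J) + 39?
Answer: -47056061500/874825732491 + 12704146000*I*√29/2624477197473 ≈ -0.053789 + 0.026068*I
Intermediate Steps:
r(g) = g^(3/2)
j(J) = 39 + J² + J^(5/2) (j(J) = (J² + J^(3/2)*J) + 39 = (J² + J^(5/2)) + 39 = 39 + J² + J^(5/2))
k(h) = -14*h/9 (k(h) = -7*(h + h)/9 = -7*2*h/9 = -14*h/9)
(-32032 + k(158))/(j(-29)*52 + 440189) = (-32032 - 14/9*158)/((39 + (-29)² + (-29)^(5/2))*52 + 440189) = (-32032 - 2212/9)/((39 + 841 + 841*I*√29)*52 + 440189) = -290500/(9*((880 + 841*I*√29)*52 + 440189)) = -290500/(9*((45760 + 43732*I*√29) + 440189)) = -290500/(9*(485949 + 43732*I*√29))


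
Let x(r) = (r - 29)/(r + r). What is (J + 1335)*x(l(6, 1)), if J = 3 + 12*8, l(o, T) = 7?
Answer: -15774/7 ≈ -2253.4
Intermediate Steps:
x(r) = (-29 + r)/(2*r) (x(r) = (-29 + r)/((2*r)) = (-29 + r)*(1/(2*r)) = (-29 + r)/(2*r))
J = 99 (J = 3 + 96 = 99)
(J + 1335)*x(l(6, 1)) = (99 + 1335)*((½)*(-29 + 7)/7) = 1434*((½)*(⅐)*(-22)) = 1434*(-11/7) = -15774/7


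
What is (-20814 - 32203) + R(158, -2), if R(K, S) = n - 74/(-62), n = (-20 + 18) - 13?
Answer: -1643955/31 ≈ -53031.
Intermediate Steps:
n = -15 (n = -2 - 13 = -15)
R(K, S) = -428/31 (R(K, S) = -15 - 74/(-62) = -15 - 74*(-1/62) = -15 + 37/31 = -428/31)
(-20814 - 32203) + R(158, -2) = (-20814 - 32203) - 428/31 = -53017 - 428/31 = -1643955/31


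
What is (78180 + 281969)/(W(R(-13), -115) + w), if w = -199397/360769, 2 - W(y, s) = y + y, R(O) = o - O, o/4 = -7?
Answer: 129930594581/11345211 ≈ 11452.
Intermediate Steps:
o = -28 (o = 4*(-7) = -28)
R(O) = -28 - O
W(y, s) = 2 - 2*y (W(y, s) = 2 - (y + y) = 2 - 2*y)
w = -199397/360769 (w = -199397*1/360769 = -199397/360769 ≈ -0.55270)
(78180 + 281969)/(W(R(-13), -115) + w) = (78180 + 281969)/((2 - 2*(-28 - 1*(-13))) - 199397/360769) = 360149/((2 - 2*(-28 + 13)) - 199397/360769) = 360149/((2 - 2*(-15)) - 199397/360769) = 360149/((2 + 30) - 199397/360769) = 360149/(32 - 199397/360769) = 360149/(11345211/360769) = 360149*(360769/11345211) = 129930594581/11345211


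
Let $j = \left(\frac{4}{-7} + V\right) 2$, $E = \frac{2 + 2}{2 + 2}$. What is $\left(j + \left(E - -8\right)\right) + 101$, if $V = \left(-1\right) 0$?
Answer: $\frac{762}{7} \approx 108.86$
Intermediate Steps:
$E = 1$ ($E = \frac{4}{4} = 4 \cdot \frac{1}{4} = 1$)
$V = 0$
$j = - \frac{8}{7}$ ($j = \left(\frac{4}{-7} + 0\right) 2 = \left(4 \left(- \frac{1}{7}\right) + 0\right) 2 = \left(- \frac{4}{7} + 0\right) 2 = \left(- \frac{4}{7}\right) 2 = - \frac{8}{7} \approx -1.1429$)
$\left(j + \left(E - -8\right)\right) + 101 = \left(- \frac{8}{7} + \left(1 - -8\right)\right) + 101 = \left(- \frac{8}{7} + \left(1 + 8\right)\right) + 101 = \left(- \frac{8}{7} + 9\right) + 101 = \frac{55}{7} + 101 = \frac{762}{7}$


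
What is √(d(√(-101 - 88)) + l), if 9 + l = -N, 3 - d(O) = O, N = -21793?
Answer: √(21787 - 3*I*√21) ≈ 147.6 - 0.0466*I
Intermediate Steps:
d(O) = 3 - O
l = 21784 (l = -9 - 1*(-21793) = -9 + 21793 = 21784)
√(d(√(-101 - 88)) + l) = √((3 - √(-101 - 88)) + 21784) = √((3 - √(-189)) + 21784) = √((3 - 3*I*√21) + 21784) = √(21787 - 3*I*√21)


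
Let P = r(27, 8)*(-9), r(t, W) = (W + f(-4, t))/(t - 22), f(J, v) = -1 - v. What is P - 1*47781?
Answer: -47745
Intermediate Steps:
r(t, W) = (-1 + W - t)/(-22 + t) (r(t, W) = (W + (-1 - t))/(t - 22) = (-1 + W - t)/(-22 + t))
P = 36 (P = ((-1 + 8 - 1*27)/(-22 + 27))*(-9) = ((-1 + 8 - 27)/5)*(-9) = ((⅕)*(-20))*(-9) = -4*(-9) = 36)
P - 1*47781 = 36 - 1*47781 = 36 - 47781 = -47745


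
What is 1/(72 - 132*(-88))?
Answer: 1/11688 ≈ 8.5558e-5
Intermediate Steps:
1/(72 - 132*(-88)) = 1/(72 + 11616) = 1/11688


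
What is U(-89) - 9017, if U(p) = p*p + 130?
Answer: -966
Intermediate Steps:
U(p) = 130 + p² (U(p) = p² + 130 = 130 + p²)
U(-89) - 9017 = (130 + (-89)²) - 9017 = (130 + 7921) - 9017 = 8051 - 9017 = -966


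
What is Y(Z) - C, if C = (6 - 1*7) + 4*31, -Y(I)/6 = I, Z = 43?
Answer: -381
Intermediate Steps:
Y(I) = -6*I
C = 123 (C = (6 - 7) + 124 = -1 + 124 = 123)
Y(Z) - C = -6*43 - 1*123 = -258 - 123 = -381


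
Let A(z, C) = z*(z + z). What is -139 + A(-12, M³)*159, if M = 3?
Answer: 45653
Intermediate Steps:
A(z, C) = 2*z² (A(z, C) = z*(2*z) = 2*z²)
-139 + A(-12, M³)*159 = -139 + (2*(-12)²)*159 = -139 + (2*144)*159 = -139 + 288*159 = -139 + 45792 = 45653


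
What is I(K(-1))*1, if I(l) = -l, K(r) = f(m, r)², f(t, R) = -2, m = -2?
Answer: -4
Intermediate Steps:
K(r) = 4 (K(r) = (-2)² = 4)
I(K(-1))*1 = -1*4*1 = -4*1 = -4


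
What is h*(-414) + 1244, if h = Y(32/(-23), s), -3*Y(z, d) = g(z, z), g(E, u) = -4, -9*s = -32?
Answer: 692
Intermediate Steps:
s = 32/9 (s = -⅑*(-32) = 32/9 ≈ 3.5556)
Y(z, d) = 4/3 (Y(z, d) = -⅓*(-4) = 4/3)
h = 4/3 ≈ 1.3333
h*(-414) + 1244 = (4/3)*(-414) + 1244 = -552 + 1244 = 692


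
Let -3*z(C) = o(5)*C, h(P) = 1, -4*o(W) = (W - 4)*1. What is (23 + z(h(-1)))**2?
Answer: 76729/144 ≈ 532.84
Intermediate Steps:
o(W) = 1 - W/4 (o(W) = -(W - 4)/4 = -(-4 + W)/4 = 1 - W/4)
z(C) = C/12 (z(C) = -(1 - 1/4*5)*C/3 = -(1 - 5/4)*C/3 = -(-1)*C/12 = C/12)
(23 + z(h(-1)))**2 = (23 + (1/12)*1)**2 = (23 + 1/12)**2 = (277/12)**2 = 76729/144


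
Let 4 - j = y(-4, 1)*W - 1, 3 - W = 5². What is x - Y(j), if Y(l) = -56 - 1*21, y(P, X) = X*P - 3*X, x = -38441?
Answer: -38364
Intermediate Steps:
W = -22 (W = 3 - 1*5² = 3 - 1*25 = 3 - 25 = -22)
y(P, X) = -3*X + P*X (y(P, X) = P*X - 3*X = -3*X + P*X)
j = -149 (j = 4 - ((1*(-3 - 4))*(-22) - 1) = 4 - ((1*(-7))*(-22) - 1) = 4 - (-7*(-22) - 1) = 4 - (154 - 1) = 4 - 1*153 = 4 - 153 = -149)
Y(l) = -77 (Y(l) = -56 - 21 = -77)
x - Y(j) = -38441 - 1*(-77) = -38441 + 77 = -38364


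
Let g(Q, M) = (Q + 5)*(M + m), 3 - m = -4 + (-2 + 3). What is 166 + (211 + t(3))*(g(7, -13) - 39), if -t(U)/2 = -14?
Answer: -29231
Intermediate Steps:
t(U) = 28 (t(U) = -2*(-14) = 28)
m = 6 (m = 3 - (-4 + (-2 + 3)) = 3 - (-4 + 1) = 3 - 1*(-3) = 3 + 3 = 6)
g(Q, M) = (5 + Q)*(6 + M) (g(Q, M) = (Q + 5)*(M + 6) = (5 + Q)*(6 + M))
166 + (211 + t(3))*(g(7, -13) - 39) = 166 + (211 + 28)*((30 + 5*(-13) + 6*7 - 13*7) - 39) = 166 + 239*((30 - 65 + 42 - 91) - 39) = 166 + 239*(-84 - 39) = 166 + 239*(-123) = 166 - 29397 = -29231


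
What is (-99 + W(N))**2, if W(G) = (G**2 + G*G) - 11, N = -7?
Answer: 144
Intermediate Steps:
W(G) = -11 + 2*G**2 (W(G) = (G**2 + G**2) - 11 = 2*G**2 - 11 = -11 + 2*G**2)
(-99 + W(N))**2 = (-99 + (-11 + 2*(-7)**2))**2 = (-99 + (-11 + 2*49))**2 = (-99 + (-11 + 98))**2 = (-99 + 87)**2 = (-12)**2 = 144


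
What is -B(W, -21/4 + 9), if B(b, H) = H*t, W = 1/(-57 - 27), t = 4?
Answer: -15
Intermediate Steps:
W = -1/84 (W = 1/(-84) = -1/84 ≈ -0.011905)
B(b, H) = 4*H (B(b, H) = H*4 = 4*H)
-B(W, -21/4 + 9) = -4*(-21/4 + 9) = -4*15/4 = -1*15 = -15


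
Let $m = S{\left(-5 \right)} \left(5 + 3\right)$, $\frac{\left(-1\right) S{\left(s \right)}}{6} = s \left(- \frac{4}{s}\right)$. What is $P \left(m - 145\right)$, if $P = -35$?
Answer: $-1645$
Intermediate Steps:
$S{\left(s \right)} = 24$ ($S{\left(s \right)} = - 6 s \left(- \frac{4}{s}\right) = \left(-6\right) \left(-4\right) = 24$)
$m = 192$ ($m = 24 \left(5 + 3\right) = 24 \cdot 8 = 192$)
$P \left(m - 145\right) = - 35 \left(192 - 145\right) = \left(-35\right) 47 = -1645$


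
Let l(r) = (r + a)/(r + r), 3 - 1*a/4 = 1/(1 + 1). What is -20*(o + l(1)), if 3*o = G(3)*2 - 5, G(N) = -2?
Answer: -50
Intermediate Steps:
a = 10 (a = 12 - 4/(1 + 1) = 12 - 4/2 = 12 - 4*½ = 12 - 2 = 10)
o = -3 (o = (-2*2 - 5)/3 = (-4 - 5)/3 = (⅓)*(-9) = -3)
l(r) = (10 + r)/(2*r) (l(r) = (r + 10)/(r + r) = (10 + r)/((2*r)) = (10 + r)*(1/(2*r)) = (10 + r)/(2*r))
-20*(o + l(1)) = -20*(-3 + (½)*(10 + 1)/1) = -20*(-3 + (½)*1*11) = -20*(-3 + 11/2) = -20*5/2 = -50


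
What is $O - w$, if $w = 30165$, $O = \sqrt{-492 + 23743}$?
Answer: $-30165 + \sqrt{23251} \approx -30013.0$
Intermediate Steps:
$O = \sqrt{23251} \approx 152.48$
$O - w = \sqrt{23251} - 30165 = -30165 + \sqrt{23251}$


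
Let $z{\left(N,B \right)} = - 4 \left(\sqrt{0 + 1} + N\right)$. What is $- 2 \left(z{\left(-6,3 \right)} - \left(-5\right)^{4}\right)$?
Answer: $1210$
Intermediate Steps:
$z{\left(N,B \right)} = -4 - 4 N$ ($z{\left(N,B \right)} = - 4 \left(\sqrt{1} + N\right) = - 4 \left(1 + N\right) = -4 - 4 N$)
$- 2 \left(z{\left(-6,3 \right)} - \left(-5\right)^{4}\right) = - 2 \left(\left(-4 - -24\right) - \left(-5\right)^{4}\right) = - 2 \left(\left(-4 + 24\right) - 625\right) = - 2 \left(20 - 625\right) = \left(-2\right) \left(-605\right) = 1210$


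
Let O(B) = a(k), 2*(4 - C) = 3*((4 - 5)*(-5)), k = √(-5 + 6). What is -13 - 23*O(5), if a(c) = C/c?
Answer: 135/2 ≈ 67.500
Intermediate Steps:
k = 1 (k = √1 = 1)
C = -7/2 (C = 4 - 3*(4 - 5)*(-5)/2 = 4 - 3*(-1*(-5))/2 = 4 - 3*5/2 = 4 - ½*15 = 4 - 15/2 = -7/2 ≈ -3.5000)
a(c) = -7/(2*c)
O(B) = -7/2 (O(B) = -7/2/1 = -7/2*1 = -7/2)
-13 - 23*O(5) = -13 - 23*(-7/2) = -13 + 161/2 = 135/2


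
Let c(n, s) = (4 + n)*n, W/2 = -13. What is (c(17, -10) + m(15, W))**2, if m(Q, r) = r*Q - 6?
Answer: 1521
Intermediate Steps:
W = -26 (W = 2*(-13) = -26)
c(n, s) = n*(4 + n)
m(Q, r) = -6 + Q*r (m(Q, r) = Q*r - 6 = -6 + Q*r)
(c(17, -10) + m(15, W))**2 = (17*(4 + 17) + (-6 + 15*(-26)))**2 = (17*21 + (-6 - 390))**2 = (357 - 396)**2 = (-39)**2 = 1521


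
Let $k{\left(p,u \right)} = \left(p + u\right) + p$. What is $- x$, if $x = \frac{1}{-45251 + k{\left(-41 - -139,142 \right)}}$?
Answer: $\frac{1}{44913} \approx 2.2265 \cdot 10^{-5}$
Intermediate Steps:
$k{\left(p,u \right)} = u + 2 p$
$x = - \frac{1}{44913}$ ($x = \frac{1}{-45251 + \left(142 + 2 \left(-41 - -139\right)\right)} = \frac{1}{-45251 + \left(142 + 2 \left(-41 + 139\right)\right)} = \frac{1}{-45251 + \left(142 + 2 \cdot 98\right)} = \frac{1}{-45251 + \left(142 + 196\right)} = \frac{1}{-45251 + 338} = \frac{1}{-44913} = - \frac{1}{44913} \approx -2.2265 \cdot 10^{-5}$)
$- x = \left(-1\right) \left(- \frac{1}{44913}\right) = \frac{1}{44913}$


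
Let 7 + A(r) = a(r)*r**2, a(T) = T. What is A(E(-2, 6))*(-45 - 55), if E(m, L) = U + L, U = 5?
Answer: -132400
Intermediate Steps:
E(m, L) = 5 + L
A(r) = -7 + r**3 (A(r) = -7 + r*r**2 = -7 + r**3)
A(E(-2, 6))*(-45 - 55) = (-7 + (5 + 6)**3)*(-45 - 55) = (-7 + 11**3)*(-100) = (-7 + 1331)*(-100) = 1324*(-100) = -132400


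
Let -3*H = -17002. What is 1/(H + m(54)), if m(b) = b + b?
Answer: 3/17326 ≈ 0.00017315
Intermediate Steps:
H = 17002/3 (H = -⅓*(-17002) = 17002/3 ≈ 5667.3)
m(b) = 2*b
1/(H + m(54)) = 1/(17002/3 + 2*54) = 1/(17002/3 + 108) = 1/(17326/3) = 3/17326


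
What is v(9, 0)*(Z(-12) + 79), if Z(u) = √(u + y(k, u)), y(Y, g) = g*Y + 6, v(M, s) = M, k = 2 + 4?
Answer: 711 + 9*I*√78 ≈ 711.0 + 79.486*I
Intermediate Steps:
k = 6
y(Y, g) = 6 + Y*g (y(Y, g) = Y*g + 6 = 6 + Y*g)
Z(u) = √(6 + 7*u) (Z(u) = √(u + (6 + 6*u)) = √(6 + 7*u))
v(9, 0)*(Z(-12) + 79) = 9*(√(6 + 7*(-12)) + 79) = 9*(√(6 - 84) + 79) = 9*(√(-78) + 79) = 9*(I*√78 + 79) = 9*(79 + I*√78) = 711 + 9*I*√78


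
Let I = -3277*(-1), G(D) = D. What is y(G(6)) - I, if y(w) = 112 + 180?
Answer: -2985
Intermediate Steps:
y(w) = 292
I = 3277
y(G(6)) - I = 292 - 1*3277 = 292 - 3277 = -2985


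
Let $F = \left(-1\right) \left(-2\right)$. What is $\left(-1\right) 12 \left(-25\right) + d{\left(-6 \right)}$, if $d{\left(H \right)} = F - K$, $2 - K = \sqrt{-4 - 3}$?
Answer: $300 + i \sqrt{7} \approx 300.0 + 2.6458 i$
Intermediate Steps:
$F = 2$
$K = 2 - i \sqrt{7}$ ($K = 2 - \sqrt{-4 - 3} = 2 - \sqrt{-7} = 2 - i \sqrt{7} \approx 2.0 - 2.6458 i$)
$d{\left(H \right)} = i \sqrt{7}$ ($d{\left(H \right)} = 2 - \left(2 - i \sqrt{7}\right) = i \sqrt{7}$)
$\left(-1\right) 12 \left(-25\right) + d{\left(-6 \right)} = \left(-1\right) 12 \left(-25\right) + i \sqrt{7} = \left(-12\right) \left(-25\right) + i \sqrt{7} = 300 + i \sqrt{7}$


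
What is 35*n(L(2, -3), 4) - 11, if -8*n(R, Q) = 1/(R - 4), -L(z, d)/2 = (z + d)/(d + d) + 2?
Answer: -419/40 ≈ -10.475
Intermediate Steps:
L(z, d) = -4 - (d + z)/d (L(z, d) = -2*((z + d)/(d + d) + 2) = -2*((d + z)/((2*d)) + 2) = -2*((d + z)*(1/(2*d)) + 2) = -2*((d + z)/(2*d) + 2) = -2*(2 + (d + z)/(2*d)) = -4 - (d + z)/d)
n(R, Q) = -1/(8*(-4 + R)) (n(R, Q) = -1/(8*(R - 4)) = -1/(8*(-4 + R)))
35*n(L(2, -3), 4) - 11 = 35*(-1/(-32 + 8*(-5 - 1*2/(-3)))) - 11 = 35*(-1/(-32 + 8*(-5 - 1*2*(-⅓)))) - 11 = 35*(-1/(-32 + 8*(-5 + ⅔))) - 11 = 35*(-1/(-32 + 8*(-13/3))) - 11 = 35*(-1/(-32 - 104/3)) - 11 = 35*(-1/(-200/3)) - 11 = 35*(-1*(-3/200)) - 11 = 35*(3/200) - 11 = 21/40 - 11 = -419/40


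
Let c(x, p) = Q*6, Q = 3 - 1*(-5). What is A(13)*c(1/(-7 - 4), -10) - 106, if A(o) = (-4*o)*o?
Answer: -32554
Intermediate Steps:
A(o) = -4*o²
Q = 8 (Q = 3 + 5 = 8)
c(x, p) = 48 (c(x, p) = 8*6 = 48)
A(13)*c(1/(-7 - 4), -10) - 106 = -4*13²*48 - 106 = -4*169*48 - 106 = -676*48 - 106 = -32448 - 106 = -32554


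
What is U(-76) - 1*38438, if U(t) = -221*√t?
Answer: -38438 - 442*I*√19 ≈ -38438.0 - 1926.6*I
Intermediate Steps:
U(-76) - 1*38438 = -442*I*√19 - 1*38438 = -442*I*√19 - 38438 = -38438 - 442*I*√19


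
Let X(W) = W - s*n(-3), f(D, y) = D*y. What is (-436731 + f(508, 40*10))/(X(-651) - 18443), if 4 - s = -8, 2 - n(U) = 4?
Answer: 233531/19070 ≈ 12.246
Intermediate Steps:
n(U) = -2 (n(U) = 2 - 1*4 = 2 - 4 = -2)
s = 12 (s = 4 - 1*(-8) = 4 + 8 = 12)
X(W) = 24 + W (X(W) = W - 12*(-2) = W - 1*(-24) = W + 24 = 24 + W)
(-436731 + f(508, 40*10))/(X(-651) - 18443) = (-436731 + 508*(40*10))/((24 - 651) - 18443) = (-436731 + 508*400)/(-627 - 18443) = (-436731 + 203200)/(-19070) = -233531*(-1/19070) = 233531/19070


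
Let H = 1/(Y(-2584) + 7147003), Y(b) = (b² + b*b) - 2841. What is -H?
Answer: -1/20498274 ≈ -4.8785e-8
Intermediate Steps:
Y(b) = -2841 + 2*b² (Y(b) = (b² + b²) - 2841 = 2*b² - 2841 = -2841 + 2*b²)
H = 1/20498274 (H = 1/((-2841 + 2*(-2584)²) + 7147003) = 1/((-2841 + 2*6677056) + 7147003) = 1/((-2841 + 13354112) + 7147003) = 1/(13351271 + 7147003) = 1/20498274 ≈ 4.8785e-8)
-H = -1*1/20498274 = -1/20498274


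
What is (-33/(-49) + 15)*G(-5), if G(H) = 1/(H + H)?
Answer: -384/245 ≈ -1.5673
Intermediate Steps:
G(H) = 1/(2*H)
(-33/(-49) + 15)*G(-5) = (-33/(-49) + 15)*((½)/(-5)) = (-33*(-1/49) + 15)*((½)*(-⅕)) = (33/49 + 15)*(-⅒) = (768/49)*(-⅒) = -384/245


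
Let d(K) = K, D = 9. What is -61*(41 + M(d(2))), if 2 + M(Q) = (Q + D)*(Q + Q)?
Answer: -5063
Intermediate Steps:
M(Q) = -2 + 2*Q*(9 + Q) (M(Q) = -2 + (Q + 9)*(Q + Q) = -2 + (9 + Q)*(2*Q) = -2 + 2*Q*(9 + Q))
-61*(41 + M(d(2))) = -61*(41 + (-2 + 2*2² + 18*2)) = -61*(41 + (-2 + 2*4 + 36)) = -61*(41 + (-2 + 8 + 36)) = -61*(41 + 42) = -61*83 = -5063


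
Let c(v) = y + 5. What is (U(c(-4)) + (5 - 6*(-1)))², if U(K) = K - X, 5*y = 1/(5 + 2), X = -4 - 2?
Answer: 594441/1225 ≈ 485.26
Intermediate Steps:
X = -6
y = 1/35 (y = 1/(5*(5 + 2)) = (⅕)/7 = (⅕)*(⅐) = 1/35 ≈ 0.028571)
c(v) = 176/35 (c(v) = 1/35 + 5 = 176/35)
U(K) = 6 + K (U(K) = K - 1*(-6) = K + 6 = 6 + K)
(U(c(-4)) + (5 - 6*(-1)))² = ((6 + 176/35) + (5 - 6*(-1)))² = (386/35 + (5 + 6))² = (386/35 + 11)² = (771/35)² = 594441/1225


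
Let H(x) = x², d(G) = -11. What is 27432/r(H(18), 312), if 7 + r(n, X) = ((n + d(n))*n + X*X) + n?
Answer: 27432/199073 ≈ 0.13780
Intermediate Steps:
r(n, X) = -7 + n + X² + n*(-11 + n) (r(n, X) = -7 + (((n - 11)*n + X*X) + n) = -7 + (((-11 + n)*n + X²) + n) = -7 + ((n*(-11 + n) + X²) + n) = -7 + ((X² + n*(-11 + n)) + n) = -7 + (n + X² + n*(-11 + n)) = -7 + n + X² + n*(-11 + n))
27432/r(H(18), 312) = 27432/(-7 + 312² + (18²)² - 10*18²) = 27432/(-7 + 97344 + 324² - 10*324) = 27432/(-7 + 97344 + 104976 - 3240) = 27432/199073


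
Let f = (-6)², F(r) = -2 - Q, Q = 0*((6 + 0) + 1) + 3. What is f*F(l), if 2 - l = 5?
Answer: -180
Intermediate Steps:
l = -3 (l = 2 - 1*5 = 2 - 5 = -3)
Q = 3 (Q = 0*(6 + 1) + 3 = 0*7 + 3 = 0 + 3 = 3)
F(r) = -5 (F(r) = -2 - 1*3 = -2 - 3 = -5)
f = 36
f*F(l) = 36*(-5) = -180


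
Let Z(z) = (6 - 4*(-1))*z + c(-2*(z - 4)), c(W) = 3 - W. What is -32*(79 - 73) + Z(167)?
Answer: 1807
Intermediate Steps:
Z(z) = -5 + 12*z (Z(z) = (6 - 4*(-1))*z + (3 - (-2)*(z - 4)) = (6 + 4)*z + (3 - (-2)*(-4 + z)) = 10*z + (3 - (8 - 2*z)) = 10*z + (3 + (-8 + 2*z)) = 10*z + (-5 + 2*z) = -5 + 12*z)
-32*(79 - 73) + Z(167) = -32*(79 - 73) + (-5 + 12*167) = -32*6 + (-5 + 2004) = -192 + 1999 = 1807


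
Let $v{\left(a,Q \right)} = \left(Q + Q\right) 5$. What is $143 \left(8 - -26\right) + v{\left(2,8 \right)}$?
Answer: $4942$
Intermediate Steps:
$v{\left(a,Q \right)} = 10 Q$ ($v{\left(a,Q \right)} = 2 Q 5 = 10 Q$)
$143 \left(8 - -26\right) + v{\left(2,8 \right)} = 143 \left(8 - -26\right) + 10 \cdot 8 = 143 \left(8 + 26\right) + 80 = 143 \cdot 34 + 80 = 4862 + 80 = 4942$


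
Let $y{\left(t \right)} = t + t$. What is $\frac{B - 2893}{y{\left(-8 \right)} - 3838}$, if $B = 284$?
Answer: $\frac{2609}{3854} \approx 0.67696$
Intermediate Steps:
$y{\left(t \right)} = 2 t$
$\frac{B - 2893}{y{\left(-8 \right)} - 3838} = \frac{284 - 2893}{2 \left(-8\right) - 3838} = - \frac{2609}{-16 - 3838} = - \frac{2609}{-3854} = \left(-2609\right) \left(- \frac{1}{3854}\right) = \frac{2609}{3854}$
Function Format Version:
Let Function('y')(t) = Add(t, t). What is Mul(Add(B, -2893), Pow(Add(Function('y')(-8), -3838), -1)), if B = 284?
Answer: Rational(2609, 3854) ≈ 0.67696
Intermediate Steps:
Function('y')(t) = Mul(2, t)
Mul(Add(B, -2893), Pow(Add(Function('y')(-8), -3838), -1)) = Mul(Add(284, -2893), Pow(Add(Mul(2, -8), -3838), -1)) = Mul(-2609, Pow(Add(-16, -3838), -1)) = Mul(-2609, Pow(-3854, -1)) = Mul(-2609, Rational(-1, 3854)) = Rational(2609, 3854)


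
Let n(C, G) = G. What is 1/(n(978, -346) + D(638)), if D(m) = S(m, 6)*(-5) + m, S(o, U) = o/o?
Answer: 1/287 ≈ 0.0034843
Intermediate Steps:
S(o, U) = 1
D(m) = -5 + m (D(m) = 1*(-5) + m = -5 + m)
1/(n(978, -346) + D(638)) = 1/(-346 + (-5 + 638)) = 1/(-346 + 633) = 1/287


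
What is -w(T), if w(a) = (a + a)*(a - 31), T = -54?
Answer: -9180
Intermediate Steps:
w(a) = 2*a*(-31 + a) (w(a) = (2*a)*(-31 + a) = 2*a*(-31 + a))
-w(T) = -2*(-54)*(-31 - 54) = -2*(-54)*(-85) = -1*9180 = -9180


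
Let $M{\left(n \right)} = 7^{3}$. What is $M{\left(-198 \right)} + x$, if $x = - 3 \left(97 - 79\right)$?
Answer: $289$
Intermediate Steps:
$M{\left(n \right)} = 343$
$x = -54$ ($x = \left(-3\right) 18 = -54$)
$M{\left(-198 \right)} + x = 343 - 54 = 289$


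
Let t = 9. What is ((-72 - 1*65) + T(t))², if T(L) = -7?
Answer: 20736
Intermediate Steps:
((-72 - 1*65) + T(t))² = ((-72 - 1*65) - 7)² = ((-72 - 65) - 7)² = (-137 - 7)² = (-144)² = 20736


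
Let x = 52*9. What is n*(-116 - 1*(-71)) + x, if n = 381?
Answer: -16677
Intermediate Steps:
x = 468
n*(-116 - 1*(-71)) + x = 381*(-116 - 1*(-71)) + 468 = 381*(-116 + 71) + 468 = 381*(-45) + 468 = -17145 + 468 = -16677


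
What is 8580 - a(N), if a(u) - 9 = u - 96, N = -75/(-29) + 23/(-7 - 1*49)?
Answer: 14071675/1624 ≈ 8664.8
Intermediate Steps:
N = 3533/1624 (N = -75*(-1/29) + 23/(-7 - 49) = 75/29 + 23/(-56) = 75/29 + 23*(-1/56) = 75/29 - 23/56 = 3533/1624 ≈ 2.1755)
a(u) = -87 + u (a(u) = 9 + (u - 96) = 9 + (-96 + u) = -87 + u)
8580 - a(N) = 8580 - (-87 + 3533/1624) = 8580 - 1*(-137755/1624) = 8580 + 137755/1624 = 14071675/1624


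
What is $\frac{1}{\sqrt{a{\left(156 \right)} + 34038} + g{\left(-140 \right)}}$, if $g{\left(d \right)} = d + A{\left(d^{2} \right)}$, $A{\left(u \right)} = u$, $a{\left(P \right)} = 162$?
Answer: $\frac{973}{18932870} - \frac{3 \sqrt{38}}{37865740} \approx 5.0904 \cdot 10^{-5}$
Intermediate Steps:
$g{\left(d \right)} = d + d^{2}$
$\frac{1}{\sqrt{a{\left(156 \right)} + 34038} + g{\left(-140 \right)}} = \frac{1}{\sqrt{162 + 34038} - 140 \left(1 - 140\right)} = \frac{1}{\sqrt{34200} - -19460} = \frac{1}{30 \sqrt{38} + 19460} = \frac{1}{19460 + 30 \sqrt{38}}$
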